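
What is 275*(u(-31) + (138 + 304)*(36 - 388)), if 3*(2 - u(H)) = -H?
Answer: -128363675/3 ≈ -4.2788e+7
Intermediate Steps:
u(H) = 2 + H/3 (u(H) = 2 - (-1)*H/3 = 2 + H/3)
275*(u(-31) + (138 + 304)*(36 - 388)) = 275*((2 + (⅓)*(-31)) + (138 + 304)*(36 - 388)) = 275*((2 - 31/3) + 442*(-352)) = 275*(-25/3 - 155584) = 275*(-466777/3) = -128363675/3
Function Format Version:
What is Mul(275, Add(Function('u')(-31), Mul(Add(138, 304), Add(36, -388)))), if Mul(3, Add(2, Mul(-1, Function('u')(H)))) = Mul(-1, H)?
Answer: Rational(-128363675, 3) ≈ -4.2788e+7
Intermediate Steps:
Function('u')(H) = Add(2, Mul(Rational(1, 3), H)) (Function('u')(H) = Add(2, Mul(Rational(-1, 3), Mul(-1, H))) = Add(2, Mul(Rational(1, 3), H)))
Mul(275, Add(Function('u')(-31), Mul(Add(138, 304), Add(36, -388)))) = Mul(275, Add(Add(2, Mul(Rational(1, 3), -31)), Mul(Add(138, 304), Add(36, -388)))) = Mul(275, Add(Add(2, Rational(-31, 3)), Mul(442, -352))) = Mul(275, Add(Rational(-25, 3), -155584)) = Mul(275, Rational(-466777, 3)) = Rational(-128363675, 3)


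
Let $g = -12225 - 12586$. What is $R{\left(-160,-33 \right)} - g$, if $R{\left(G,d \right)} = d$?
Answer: $24778$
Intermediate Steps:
$g = -24811$
$R{\left(-160,-33 \right)} - g = -33 - -24811 = -33 + 24811 = 24778$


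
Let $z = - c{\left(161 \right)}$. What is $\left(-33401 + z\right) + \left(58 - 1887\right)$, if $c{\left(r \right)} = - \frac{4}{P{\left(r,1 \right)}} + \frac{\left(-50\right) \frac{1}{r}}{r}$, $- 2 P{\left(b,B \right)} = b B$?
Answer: $- \frac{913198068}{25921} \approx -35230.0$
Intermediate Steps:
$P{\left(b,B \right)} = - \frac{B b}{2}$ ($P{\left(b,B \right)} = - \frac{b B}{2} = - \frac{B b}{2}$)
$c{\left(r \right)} = - \frac{50}{r^{2}} + \frac{8}{r}$ ($c{\left(r \right)} = - \frac{4}{\left(- \frac{1}{2}\right) 1 r} + \frac{\left(-50\right) \frac{1}{r}}{r} = - \frac{4}{\left(- \frac{1}{2}\right) r} - \frac{50}{r^{2}} = - 4 \left(- \frac{2}{r}\right) - \frac{50}{r^{2}} = \frac{8}{r} - \frac{50}{r^{2}} = - \frac{50}{r^{2}} + \frac{8}{r}$)
$z = - \frac{1238}{25921}$ ($z = - \frac{2 \left(-25 + 4 \cdot 161\right)}{25921} = - \frac{2 \left(-25 + 644\right)}{25921} = - \frac{2 \cdot 619}{25921} = \left(-1\right) \frac{1238}{25921} = - \frac{1238}{25921} \approx -0.04776$)
$\left(-33401 + z\right) + \left(58 - 1887\right) = \left(-33401 - \frac{1238}{25921}\right) + \left(58 - 1887\right) = - \frac{865788559}{25921} + \left(58 - 1887\right) = - \frac{865788559}{25921} - 1829 = - \frac{913198068}{25921}$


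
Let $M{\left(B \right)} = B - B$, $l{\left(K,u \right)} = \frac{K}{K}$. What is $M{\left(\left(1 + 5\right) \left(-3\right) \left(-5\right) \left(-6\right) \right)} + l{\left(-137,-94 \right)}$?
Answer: $1$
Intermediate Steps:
$l{\left(K,u \right)} = 1$
$M{\left(B \right)} = 0$
$M{\left(\left(1 + 5\right) \left(-3\right) \left(-5\right) \left(-6\right) \right)} + l{\left(-137,-94 \right)} = 0 + 1 = 1$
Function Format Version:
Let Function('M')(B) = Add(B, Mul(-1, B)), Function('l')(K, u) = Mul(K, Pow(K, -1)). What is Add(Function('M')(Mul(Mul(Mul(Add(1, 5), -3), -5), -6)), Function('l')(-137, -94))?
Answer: 1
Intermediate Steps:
Function('l')(K, u) = 1
Function('M')(B) = 0
Add(Function('M')(Mul(Mul(Mul(Add(1, 5), -3), -5), -6)), Function('l')(-137, -94)) = Add(0, 1) = 1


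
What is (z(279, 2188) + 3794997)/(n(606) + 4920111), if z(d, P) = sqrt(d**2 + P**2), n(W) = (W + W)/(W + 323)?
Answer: 1175184071/1523594777 + 26941*sqrt(5785)/4570784331 ≈ 0.77177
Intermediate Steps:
n(W) = 2*W/(323 + W) (n(W) = (2*W)/(323 + W) = 2*W/(323 + W))
z(d, P) = sqrt(P**2 + d**2)
(z(279, 2188) + 3794997)/(n(606) + 4920111) = (sqrt(2188**2 + 279**2) + 3794997)/(2*606/(323 + 606) + 4920111) = (sqrt(4787344 + 77841) + 3794997)/(2*606/929 + 4920111) = (sqrt(4865185) + 3794997)/(2*606*(1/929) + 4920111) = (29*sqrt(5785) + 3794997)/(1212/929 + 4920111) = (3794997 + 29*sqrt(5785))/(4570784331/929) = (3794997 + 29*sqrt(5785))*(929/4570784331) = 1175184071/1523594777 + 26941*sqrt(5785)/4570784331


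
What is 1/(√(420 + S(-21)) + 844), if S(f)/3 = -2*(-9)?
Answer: 422/355931 - √474/711862 ≈ 0.0011550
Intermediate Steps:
S(f) = 54 (S(f) = 3*(-2*(-9)) = 3*18 = 54)
1/(√(420 + S(-21)) + 844) = 1/(√(420 + 54) + 844) = 1/(√474 + 844) = 1/(844 + √474)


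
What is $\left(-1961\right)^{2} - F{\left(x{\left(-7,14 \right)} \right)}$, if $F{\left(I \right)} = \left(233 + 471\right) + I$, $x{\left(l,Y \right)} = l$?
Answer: $3844824$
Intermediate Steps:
$F{\left(I \right)} = 704 + I$
$\left(-1961\right)^{2} - F{\left(x{\left(-7,14 \right)} \right)} = \left(-1961\right)^{2} - \left(704 - 7\right) = 3845521 - 697 = 3844824$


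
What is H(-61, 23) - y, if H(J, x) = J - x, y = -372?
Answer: 288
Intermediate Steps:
H(-61, 23) - y = (-61 - 1*23) - 1*(-372) = (-61 - 23) + 372 = -84 + 372 = 288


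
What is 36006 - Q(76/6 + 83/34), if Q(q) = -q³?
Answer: 41869238669/1061208 ≈ 39454.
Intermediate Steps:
36006 - Q(76/6 + 83/34) = 36006 - (-1)*(76/6 + 83/34)³ = 36006 - (-1)*(76*(⅙) + 83*(1/34))³ = 36006 - (-1)*(38/3 + 83/34)³ = 36006 - (-1)*(1541/102)³ = 36006 - (-1)*3659383421/1061208 = 36006 - 1*(-3659383421/1061208) = 36006 + 3659383421/1061208 = 41869238669/1061208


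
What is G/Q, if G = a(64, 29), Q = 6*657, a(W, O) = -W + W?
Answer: 0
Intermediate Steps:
a(W, O) = 0
Q = 3942
G = 0
G/Q = 0/3942 = 0*(1/3942) = 0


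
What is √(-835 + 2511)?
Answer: 2*√419 ≈ 40.939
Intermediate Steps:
√(-835 + 2511) = √1676 = 2*√419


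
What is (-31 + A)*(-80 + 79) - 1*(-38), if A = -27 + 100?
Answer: -4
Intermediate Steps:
A = 73
(-31 + A)*(-80 + 79) - 1*(-38) = (-31 + 73)*(-80 + 79) - 1*(-38) = 42*(-1) + 38 = -42 + 38 = -4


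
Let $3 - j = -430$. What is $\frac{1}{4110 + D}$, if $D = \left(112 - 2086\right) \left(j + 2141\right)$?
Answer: $- \frac{1}{5076966} \approx -1.9697 \cdot 10^{-7}$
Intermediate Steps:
$j = 433$ ($j = 3 - -430 = 3 + 430 = 433$)
$D = -5081076$ ($D = \left(112 - 2086\right) \left(433 + 2141\right) = \left(-1974\right) 2574 = -5081076$)
$\frac{1}{4110 + D} = \frac{1}{4110 - 5081076} = \frac{1}{-5076966} = - \frac{1}{5076966}$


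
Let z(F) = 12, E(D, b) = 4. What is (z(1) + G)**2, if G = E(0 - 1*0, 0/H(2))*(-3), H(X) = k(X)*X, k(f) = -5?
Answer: 0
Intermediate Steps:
H(X) = -5*X
G = -12 (G = 4*(-3) = -12)
(z(1) + G)**2 = (12 - 12)**2 = 0**2 = 0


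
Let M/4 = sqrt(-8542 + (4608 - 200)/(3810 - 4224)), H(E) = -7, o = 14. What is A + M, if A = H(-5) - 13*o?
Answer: -189 + 4*I*sqrt(40719154)/69 ≈ -189.0 + 369.92*I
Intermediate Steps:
A = -189 (A = -7 - 13*14 = -7 - 182 = -189)
M = 4*I*sqrt(40719154)/69 (M = 4*sqrt(-8542 + (4608 - 200)/(3810 - 4224)) = 4*sqrt(-8542 + 4408/(-414)) = 4*sqrt(-8542 + 4408*(-1/414)) = 4*sqrt(-8542 - 2204/207) = 4*sqrt(-1770398/207) = 4*(I*sqrt(40719154)/69) = 4*I*sqrt(40719154)/69 ≈ 369.92*I)
A + M = -189 + 4*I*sqrt(40719154)/69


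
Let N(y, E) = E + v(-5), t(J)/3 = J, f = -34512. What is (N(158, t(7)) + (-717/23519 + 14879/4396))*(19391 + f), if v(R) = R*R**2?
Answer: 157344940915467/103389524 ≈ 1.5219e+6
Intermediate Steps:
t(J) = 3*J
v(R) = R**3
N(y, E) = -125 + E (N(y, E) = E + (-5)**3 = E - 125 = -125 + E)
(N(158, t(7)) + (-717/23519 + 14879/4396))*(19391 + f) = ((-125 + 3*7) + (-717/23519 + 14879/4396))*(19391 - 34512) = ((-125 + 21) + (-717*1/23519 + 14879*(1/4396)))*(-15121) = (-104 + (-717/23519 + 14879/4396))*(-15121) = (-104 + 346787269/103389524)*(-15121) = -10405723227/103389524*(-15121) = 157344940915467/103389524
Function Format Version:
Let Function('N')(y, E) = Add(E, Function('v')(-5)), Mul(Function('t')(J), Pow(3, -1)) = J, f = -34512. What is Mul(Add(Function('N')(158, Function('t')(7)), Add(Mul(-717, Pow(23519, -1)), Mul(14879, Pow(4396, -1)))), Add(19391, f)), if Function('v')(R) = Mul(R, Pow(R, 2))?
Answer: Rational(157344940915467, 103389524) ≈ 1.5219e+6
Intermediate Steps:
Function('t')(J) = Mul(3, J)
Function('v')(R) = Pow(R, 3)
Function('N')(y, E) = Add(-125, E) (Function('N')(y, E) = Add(E, Pow(-5, 3)) = Add(E, -125) = Add(-125, E))
Mul(Add(Function('N')(158, Function('t')(7)), Add(Mul(-717, Pow(23519, -1)), Mul(14879, Pow(4396, -1)))), Add(19391, f)) = Mul(Add(Add(-125, Mul(3, 7)), Add(Mul(-717, Pow(23519, -1)), Mul(14879, Pow(4396, -1)))), Add(19391, -34512)) = Mul(Add(Add(-125, 21), Add(Mul(-717, Rational(1, 23519)), Mul(14879, Rational(1, 4396)))), -15121) = Mul(Add(-104, Add(Rational(-717, 23519), Rational(14879, 4396))), -15121) = Mul(Add(-104, Rational(346787269, 103389524)), -15121) = Mul(Rational(-10405723227, 103389524), -15121) = Rational(157344940915467, 103389524)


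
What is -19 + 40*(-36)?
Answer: -1459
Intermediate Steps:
-19 + 40*(-36) = -19 - 1440 = -1459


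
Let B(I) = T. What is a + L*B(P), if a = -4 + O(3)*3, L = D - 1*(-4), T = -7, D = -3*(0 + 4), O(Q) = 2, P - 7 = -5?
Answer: 58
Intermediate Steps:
P = 2 (P = 7 - 5 = 2)
D = -12 (D = -3*4 = -12)
B(I) = -7
L = -8 (L = -12 - 1*(-4) = -12 + 4 = -8)
a = 2 (a = -4 + 2*3 = -4 + 6 = 2)
a + L*B(P) = 2 - 8*(-7) = 2 + 56 = 58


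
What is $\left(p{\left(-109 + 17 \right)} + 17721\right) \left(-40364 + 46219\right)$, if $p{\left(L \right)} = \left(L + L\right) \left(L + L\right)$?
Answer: $301983335$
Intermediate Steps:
$p{\left(L \right)} = 4 L^{2}$ ($p{\left(L \right)} = 2 L 2 L = 4 L^{2}$)
$\left(p{\left(-109 + 17 \right)} + 17721\right) \left(-40364 + 46219\right) = \left(4 \left(-109 + 17\right)^{2} + 17721\right) \left(-40364 + 46219\right) = \left(4 \left(-92\right)^{2} + 17721\right) 5855 = \left(4 \cdot 8464 + 17721\right) 5855 = \left(33856 + 17721\right) 5855 = 51577 \cdot 5855 = 301983335$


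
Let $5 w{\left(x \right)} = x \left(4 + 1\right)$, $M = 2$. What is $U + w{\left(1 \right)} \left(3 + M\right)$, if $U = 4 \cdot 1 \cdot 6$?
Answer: $29$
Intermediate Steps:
$w{\left(x \right)} = x$ ($w{\left(x \right)} = \frac{x \left(4 + 1\right)}{5} = \frac{x 5}{5} = \frac{5 x}{5} = x$)
$U = 24$ ($U = 4 \cdot 6 = 24$)
$U + w{\left(1 \right)} \left(3 + M\right) = 24 + 1 \left(3 + 2\right) = 24 + 1 \cdot 5 = 24 + 5 = 29$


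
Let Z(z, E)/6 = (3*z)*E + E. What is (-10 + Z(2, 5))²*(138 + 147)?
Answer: 11400000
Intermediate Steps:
Z(z, E) = 6*E + 18*E*z (Z(z, E) = 6*((3*z)*E + E) = 6*(3*E*z + E) = 6*(E + 3*E*z) = 6*E + 18*E*z)
(-10 + Z(2, 5))²*(138 + 147) = (-10 + 6*5*(1 + 3*2))²*(138 + 147) = (-10 + 6*5*(1 + 6))²*285 = (-10 + 6*5*7)²*285 = (-10 + 210)²*285 = 200²*285 = 40000*285 = 11400000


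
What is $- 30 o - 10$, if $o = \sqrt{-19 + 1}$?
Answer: $-10 - 90 i \sqrt{2} \approx -10.0 - 127.28 i$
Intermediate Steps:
$o = 3 i \sqrt{2}$ ($o = \sqrt{-18} = 3 i \sqrt{2} \approx 4.2426 i$)
$- 30 o - 10 = - 30 \cdot 3 i \sqrt{2} - 10 = - 90 i \sqrt{2} - 10 = -10 - 90 i \sqrt{2}$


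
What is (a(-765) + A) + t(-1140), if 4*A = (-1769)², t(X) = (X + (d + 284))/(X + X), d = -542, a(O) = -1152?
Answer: 74212942/95 ≈ 7.8119e+5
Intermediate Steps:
t(X) = (-258 + X)/(2*X) (t(X) = (X + (-542 + 284))/(X + X) = (X - 258)/((2*X)) = (-258 + X)*(1/(2*X)) = (-258 + X)/(2*X))
A = 3129361/4 (A = (¼)*(-1769)² = (¼)*3129361 = 3129361/4 ≈ 7.8234e+5)
(a(-765) + A) + t(-1140) = (-1152 + 3129361/4) + (½)*(-258 - 1140)/(-1140) = 3124753/4 + (½)*(-1/1140)*(-1398) = 3124753/4 + 233/380 = 74212942/95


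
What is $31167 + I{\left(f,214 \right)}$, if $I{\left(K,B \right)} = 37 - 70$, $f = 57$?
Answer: $31134$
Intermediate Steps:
$I{\left(K,B \right)} = -33$ ($I{\left(K,B \right)} = 37 - 70 = -33$)
$31167 + I{\left(f,214 \right)} = 31167 - 33 = 31134$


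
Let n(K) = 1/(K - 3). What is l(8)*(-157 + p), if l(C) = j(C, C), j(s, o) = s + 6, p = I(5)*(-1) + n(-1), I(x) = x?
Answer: -4543/2 ≈ -2271.5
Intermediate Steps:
n(K) = 1/(-3 + K)
p = -21/4 (p = 5*(-1) + 1/(-3 - 1) = -5 + 1/(-4) = -5 - 1/4 = -21/4 ≈ -5.2500)
j(s, o) = 6 + s
l(C) = 6 + C
l(8)*(-157 + p) = (6 + 8)*(-157 - 21/4) = 14*(-649/4) = -4543/2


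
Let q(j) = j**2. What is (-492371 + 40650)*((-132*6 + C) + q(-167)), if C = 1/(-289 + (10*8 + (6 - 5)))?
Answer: -2545978607175/208 ≈ -1.2240e+10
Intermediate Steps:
C = -1/208 (C = 1/(-289 + (80 + 1)) = 1/(-289 + 81) = 1/(-208) = -1/208 ≈ -0.0048077)
(-492371 + 40650)*((-132*6 + C) + q(-167)) = (-492371 + 40650)*((-132*6 - 1/208) + (-167)**2) = -451721*((-792 - 1/208) + 27889) = -451721*(-164737/208 + 27889) = -451721*5636175/208 = -2545978607175/208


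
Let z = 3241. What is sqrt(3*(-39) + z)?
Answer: 2*sqrt(781) ≈ 55.893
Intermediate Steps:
sqrt(3*(-39) + z) = sqrt(3*(-39) + 3241) = sqrt(-117 + 3241) = sqrt(3124) = 2*sqrt(781)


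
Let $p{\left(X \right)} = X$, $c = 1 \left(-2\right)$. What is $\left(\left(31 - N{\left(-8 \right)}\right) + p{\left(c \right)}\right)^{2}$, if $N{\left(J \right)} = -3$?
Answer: $1024$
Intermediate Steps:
$c = -2$
$\left(\left(31 - N{\left(-8 \right)}\right) + p{\left(c \right)}\right)^{2} = \left(\left(31 - -3\right) - 2\right)^{2} = \left(\left(31 + 3\right) - 2\right)^{2} = \left(34 - 2\right)^{2} = 32^{2} = 1024$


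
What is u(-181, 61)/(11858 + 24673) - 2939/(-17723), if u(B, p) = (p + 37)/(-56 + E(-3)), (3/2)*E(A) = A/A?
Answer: 2969552422/17912476593 ≈ 0.16578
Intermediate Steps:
E(A) = 2/3 (E(A) = 2*(A/A)/3 = (2/3)*1 = 2/3)
u(B, p) = -111/166 - 3*p/166 (u(B, p) = (p + 37)/(-56 + 2/3) = (37 + p)/(-166/3) = (37 + p)*(-3/166) = -111/166 - 3*p/166)
u(-181, 61)/(11858 + 24673) - 2939/(-17723) = (-111/166 - 3/166*61)/(11858 + 24673) - 2939/(-17723) = (-111/166 - 183/166)/36531 - 2939*(-1/17723) = -147/83*1/36531 + 2939/17723 = -49/1010691 + 2939/17723 = 2969552422/17912476593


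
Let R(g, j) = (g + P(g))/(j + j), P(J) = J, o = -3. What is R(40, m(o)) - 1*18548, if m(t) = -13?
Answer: -241164/13 ≈ -18551.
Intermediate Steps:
R(g, j) = g/j (R(g, j) = (g + g)/(j + j) = (2*g)/((2*j)) = (2*g)*(1/(2*j)) = g/j)
R(40, m(o)) - 1*18548 = 40/(-13) - 1*18548 = 40*(-1/13) - 18548 = -40/13 - 18548 = -241164/13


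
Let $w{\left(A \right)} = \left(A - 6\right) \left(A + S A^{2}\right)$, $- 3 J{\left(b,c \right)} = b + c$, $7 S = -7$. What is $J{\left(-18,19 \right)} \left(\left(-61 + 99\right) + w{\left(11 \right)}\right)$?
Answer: $\frac{512}{3} \approx 170.67$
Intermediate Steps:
$S = -1$ ($S = \frac{1}{7} \left(-7\right) = -1$)
$J{\left(b,c \right)} = - \frac{b}{3} - \frac{c}{3}$ ($J{\left(b,c \right)} = - \frac{b + c}{3} = - \frac{b}{3} - \frac{c}{3}$)
$w{\left(A \right)} = \left(-6 + A\right) \left(A - A^{2}\right)$ ($w{\left(A \right)} = \left(A - 6\right) \left(A - A^{2}\right) = \left(-6 + A\right) \left(A - A^{2}\right)$)
$J{\left(-18,19 \right)} \left(\left(-61 + 99\right) + w{\left(11 \right)}\right) = \left(\left(- \frac{1}{3}\right) \left(-18\right) - \frac{19}{3}\right) \left(\left(-61 + 99\right) + 11 \left(-6 - 11^{2} + 7 \cdot 11\right)\right) = \left(6 - \frac{19}{3}\right) \left(38 + 11 \left(-6 - 121 + 77\right)\right) = - \frac{38 + 11 \left(-6 - 121 + 77\right)}{3} = - \frac{38 + 11 \left(-50\right)}{3} = - \frac{38 - 550}{3} = \left(- \frac{1}{3}\right) \left(-512\right) = \frac{512}{3}$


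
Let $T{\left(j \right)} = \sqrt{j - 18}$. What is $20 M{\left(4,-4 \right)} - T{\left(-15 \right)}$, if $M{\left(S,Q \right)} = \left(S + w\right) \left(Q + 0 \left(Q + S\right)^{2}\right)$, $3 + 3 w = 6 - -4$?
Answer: $- \frac{1520}{3} - i \sqrt{33} \approx -506.67 - 5.7446 i$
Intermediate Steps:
$w = \frac{7}{3}$ ($w = -1 + \frac{6 - -4}{3} = -1 + \frac{6 + 4}{3} = -1 + \frac{1}{3} \cdot 10 = -1 + \frac{10}{3} = \frac{7}{3} \approx 2.3333$)
$T{\left(j \right)} = \sqrt{-18 + j}$
$M{\left(S,Q \right)} = Q \left(\frac{7}{3} + S\right)$ ($M{\left(S,Q \right)} = \left(S + \frac{7}{3}\right) \left(Q + 0 \left(Q + S\right)^{2}\right) = \left(\frac{7}{3} + S\right) \left(Q + 0\right) = \left(\frac{7}{3} + S\right) Q = Q \left(\frac{7}{3} + S\right)$)
$20 M{\left(4,-4 \right)} - T{\left(-15 \right)} = 20 \cdot \frac{1}{3} \left(-4\right) \left(7 + 3 \cdot 4\right) - \sqrt{-18 - 15} = 20 \cdot \frac{1}{3} \left(-4\right) \left(7 + 12\right) - \sqrt{-33} = 20 \cdot \frac{1}{3} \left(-4\right) 19 - i \sqrt{33} = 20 \left(- \frac{76}{3}\right) - i \sqrt{33} = - \frac{1520}{3} - i \sqrt{33}$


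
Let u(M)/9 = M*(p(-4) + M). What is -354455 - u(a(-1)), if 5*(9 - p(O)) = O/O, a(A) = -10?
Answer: -354563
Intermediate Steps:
p(O) = 44/5 (p(O) = 9 - O/(5*O) = 9 - ⅕*1 = 9 - ⅕ = 44/5)
u(M) = 9*M*(44/5 + M) (u(M) = 9*(M*(44/5 + M)) = 9*M*(44/5 + M))
-354455 - u(a(-1)) = -354455 - 9*(-10)*(44 + 5*(-10))/5 = -354455 - 9*(-10)*(44 - 50)/5 = -354455 - 9*(-10)*(-6)/5 = -354455 - 1*108 = -354455 - 108 = -354563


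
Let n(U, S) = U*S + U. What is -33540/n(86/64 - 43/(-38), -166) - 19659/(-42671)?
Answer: 1356655051/16428335 ≈ 82.580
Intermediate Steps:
n(U, S) = U + S*U (n(U, S) = S*U + U = U + S*U)
-33540/n(86/64 - 43/(-38), -166) - 19659/(-42671) = -33540*1/((1 - 166)*(86/64 - 43/(-38))) - 19659/(-42671) = -33540*(-1/(165*(86*(1/64) - 43*(-1/38)))) - 19659*(-1/42671) = -33540*(-1/(165*(43/32 + 43/38))) + 19659/42671 = -33540/((1505/608)*(-165)) + 19659/42671 = -33540/(-248325/608) + 19659/42671 = -33540*(-608/248325) + 19659/42671 = 31616/385 + 19659/42671 = 1356655051/16428335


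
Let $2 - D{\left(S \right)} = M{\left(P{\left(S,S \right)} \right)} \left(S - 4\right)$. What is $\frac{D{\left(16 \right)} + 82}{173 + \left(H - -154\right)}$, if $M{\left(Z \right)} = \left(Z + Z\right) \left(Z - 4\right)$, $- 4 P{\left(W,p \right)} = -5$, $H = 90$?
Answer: $\frac{111}{278} \approx 0.39928$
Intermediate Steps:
$P{\left(W,p \right)} = \frac{5}{4}$ ($P{\left(W,p \right)} = \left(- \frac{1}{4}\right) \left(-5\right) = \frac{5}{4}$)
$M{\left(Z \right)} = 2 Z \left(-4 + Z\right)$
$D{\left(S \right)} = - \frac{51}{2} + \frac{55 S}{8}$ ($D{\left(S \right)} = 2 - 2 \cdot \frac{5}{4} \left(-4 + \frac{5}{4}\right) \left(S - 4\right) = 2 - 2 \cdot \frac{5}{4} \left(- \frac{11}{4}\right) \left(-4 + S\right) = 2 - - \frac{55 \left(-4 + S\right)}{8} = 2 - \left(\frac{55}{2} - \frac{55 S}{8}\right) = 2 + \left(- \frac{55}{2} + \frac{55 S}{8}\right) = - \frac{51}{2} + \frac{55 S}{8}$)
$\frac{D{\left(16 \right)} + 82}{173 + \left(H - -154\right)} = \frac{\left(- \frac{51}{2} + \frac{55}{8} \cdot 16\right) + 82}{173 + \left(90 - -154\right)} = \frac{\left(- \frac{51}{2} + 110\right) + 82}{173 + \left(90 + 154\right)} = \frac{\frac{169}{2} + 82}{173 + 244} = \frac{333}{2 \cdot 417} = \frac{333}{2} \cdot \frac{1}{417} = \frac{111}{278}$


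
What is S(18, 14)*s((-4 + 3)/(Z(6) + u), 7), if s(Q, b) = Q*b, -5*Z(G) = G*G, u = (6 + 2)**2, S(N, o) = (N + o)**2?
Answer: -8960/71 ≈ -126.20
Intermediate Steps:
u = 64 (u = 8**2 = 64)
Z(G) = -G**2/5 (Z(G) = -G*G/5 = -G**2/5)
S(18, 14)*s((-4 + 3)/(Z(6) + u), 7) = (18 + 14)**2*(((-4 + 3)/(-1/5*6**2 + 64))*7) = 32**2*(-1/(-1/5*36 + 64)*7) = 1024*(-1/(-36/5 + 64)*7) = 1024*(-1/284/5*7) = 1024*(-1*5/284*7) = 1024*(-5/284*7) = 1024*(-35/284) = -8960/71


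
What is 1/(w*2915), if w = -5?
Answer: -1/14575 ≈ -6.8611e-5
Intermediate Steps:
1/(w*2915) = 1/(-5*2915) = 1/(-14575) = -1/14575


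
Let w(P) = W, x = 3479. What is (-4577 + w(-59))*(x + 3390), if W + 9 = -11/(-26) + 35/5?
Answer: -817706367/26 ≈ -3.1450e+7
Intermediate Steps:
W = -41/26 (W = -9 + (-11/(-26) + 35/5) = -9 + (-11*(-1/26) + 35*(⅕)) = -9 + (11/26 + 7) = -9 + 193/26 = -41/26 ≈ -1.5769)
w(P) = -41/26
(-4577 + w(-59))*(x + 3390) = (-4577 - 41/26)*(3479 + 3390) = -119043/26*6869 = -817706367/26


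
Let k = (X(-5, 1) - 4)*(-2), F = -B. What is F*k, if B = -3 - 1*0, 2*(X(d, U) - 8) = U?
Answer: -27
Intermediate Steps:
X(d, U) = 8 + U/2
B = -3 (B = -3 + 0 = -3)
F = 3 (F = -1*(-3) = 3)
k = -9 (k = ((8 + (½)*1) - 4)*(-2) = ((8 + ½) - 4)*(-2) = (17/2 - 4)*(-2) = (9/2)*(-2) = -9)
F*k = 3*(-9) = -27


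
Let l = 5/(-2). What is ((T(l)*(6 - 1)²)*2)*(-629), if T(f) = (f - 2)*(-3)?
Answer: -424575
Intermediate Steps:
l = -5/2 (l = 5*(-½) = -5/2 ≈ -2.5000)
T(f) = 6 - 3*f (T(f) = (-2 + f)*(-3) = 6 - 3*f)
((T(l)*(6 - 1)²)*2)*(-629) = (((6 - 3*(-5/2))*(6 - 1)²)*2)*(-629) = (((6 + 15/2)*5²)*2)*(-629) = (((27/2)*25)*2)*(-629) = ((675/2)*2)*(-629) = 675*(-629) = -424575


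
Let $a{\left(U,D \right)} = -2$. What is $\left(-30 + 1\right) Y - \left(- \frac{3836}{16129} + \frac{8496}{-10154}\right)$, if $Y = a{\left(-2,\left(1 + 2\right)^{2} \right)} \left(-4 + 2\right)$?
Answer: $- \frac{9410892864}{81886933} \approx -114.93$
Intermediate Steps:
$Y = 4$ ($Y = - 2 \left(-4 + 2\right) = \left(-2\right) \left(-2\right) = 4$)
$\left(-30 + 1\right) Y - \left(- \frac{3836}{16129} + \frac{8496}{-10154}\right) = \left(-30 + 1\right) 4 - \left(- \frac{3836}{16129} + \frac{8496}{-10154}\right) = \left(-29\right) 4 - \left(\left(-3836\right) \frac{1}{16129} + 8496 \left(- \frac{1}{10154}\right)\right) = -116 - \left(- \frac{3836}{16129} - \frac{4248}{5077}\right) = -116 - - \frac{87991364}{81886933} = -116 + \frac{87991364}{81886933} = - \frac{9410892864}{81886933}$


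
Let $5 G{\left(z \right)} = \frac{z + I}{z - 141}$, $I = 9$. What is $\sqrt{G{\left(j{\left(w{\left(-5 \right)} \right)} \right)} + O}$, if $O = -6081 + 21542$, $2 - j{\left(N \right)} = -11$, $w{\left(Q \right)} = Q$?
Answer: $\frac{\sqrt{24737545}}{40} \approx 124.34$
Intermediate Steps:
$j{\left(N \right)} = 13$ ($j{\left(N \right)} = 2 - -11 = 2 + 11 = 13$)
$G{\left(z \right)} = \frac{9 + z}{5 \left(-141 + z\right)}$ ($G{\left(z \right)} = \frac{\left(z + 9\right) \frac{1}{z - 141}}{5} = \frac{\left(9 + z\right) \frac{1}{-141 + z}}{5} = \frac{\frac{1}{-141 + z} \left(9 + z\right)}{5} = \frac{9 + z}{5 \left(-141 + z\right)}$)
$O = 15461$
$\sqrt{G{\left(j{\left(w{\left(-5 \right)} \right)} \right)} + O} = \sqrt{\frac{9 + 13}{5 \left(-141 + 13\right)} + 15461} = \sqrt{\frac{1}{5} \frac{1}{-128} \cdot 22 + 15461} = \sqrt{\frac{1}{5} \left(- \frac{1}{128}\right) 22 + 15461} = \sqrt{- \frac{11}{320} + 15461} = \sqrt{\frac{4947509}{320}} = \frac{\sqrt{24737545}}{40}$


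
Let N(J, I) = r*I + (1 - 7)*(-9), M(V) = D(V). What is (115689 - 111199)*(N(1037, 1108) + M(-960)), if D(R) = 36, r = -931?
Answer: -4631246420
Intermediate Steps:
M(V) = 36
N(J, I) = 54 - 931*I (N(J, I) = -931*I + (1 - 7)*(-9) = -931*I - 6*(-9) = -931*I + 54 = 54 - 931*I)
(115689 - 111199)*(N(1037, 1108) + M(-960)) = (115689 - 111199)*((54 - 931*1108) + 36) = 4490*((54 - 1031548) + 36) = 4490*(-1031494 + 36) = 4490*(-1031458) = -4631246420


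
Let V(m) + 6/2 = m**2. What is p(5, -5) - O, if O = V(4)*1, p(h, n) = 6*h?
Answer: 17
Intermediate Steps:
V(m) = -3 + m**2
O = 13 (O = (-3 + 4**2)*1 = (-3 + 16)*1 = 13*1 = 13)
p(5, -5) - O = 6*5 - 1*13 = 30 - 13 = 17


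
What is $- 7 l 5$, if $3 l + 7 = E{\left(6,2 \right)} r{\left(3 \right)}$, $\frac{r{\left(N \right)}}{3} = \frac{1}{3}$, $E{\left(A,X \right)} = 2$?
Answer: $\frac{175}{3} \approx 58.333$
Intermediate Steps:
$r{\left(N \right)} = 1$ ($r{\left(N \right)} = \frac{3}{3} = 3 \cdot \frac{1}{3} = 1$)
$l = - \frac{5}{3}$ ($l = - \frac{7}{3} + \frac{2 \cdot 1}{3} = - \frac{7}{3} + \frac{1}{3} \cdot 2 = - \frac{7}{3} + \frac{2}{3} = - \frac{5}{3} \approx -1.6667$)
$- 7 l 5 = \left(-7\right) \left(- \frac{5}{3}\right) 5 = \frac{35}{3} \cdot 5 = \frac{175}{3}$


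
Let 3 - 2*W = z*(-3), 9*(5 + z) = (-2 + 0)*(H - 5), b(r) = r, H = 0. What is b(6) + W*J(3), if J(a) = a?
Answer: -7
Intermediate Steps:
z = -35/9 (z = -5 + ((-2 + 0)*(0 - 5))/9 = -5 + (-2*(-5))/9 = -5 + (1/9)*10 = -5 + 10/9 = -35/9 ≈ -3.8889)
W = -13/3 (W = 3/2 - (-35)*(-3)/18 = 3/2 - 1/2*35/3 = 3/2 - 35/6 = -13/3 ≈ -4.3333)
b(6) + W*J(3) = 6 - 13/3*3 = 6 - 13 = -7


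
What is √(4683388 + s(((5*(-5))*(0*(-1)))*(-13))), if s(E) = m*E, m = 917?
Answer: 2*√1170847 ≈ 2164.1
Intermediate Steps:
s(E) = 917*E
√(4683388 + s(((5*(-5))*(0*(-1)))*(-13))) = √(4683388 + 917*(((5*(-5))*(0*(-1)))*(-13))) = √(4683388 + 917*(-25*0*(-13))) = √(4683388 + 917*(0*(-13))) = √(4683388 + 917*0) = √(4683388 + 0) = √4683388 = 2*√1170847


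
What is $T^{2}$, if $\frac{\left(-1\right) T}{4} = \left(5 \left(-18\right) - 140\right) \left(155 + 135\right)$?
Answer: $71182240000$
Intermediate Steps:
$T = 266800$ ($T = - 4 \left(5 \left(-18\right) - 140\right) \left(155 + 135\right) = - 4 \left(-90 - 140\right) 290 = - 4 \left(\left(-230\right) 290\right) = \left(-4\right) \left(-66700\right) = 266800$)
$T^{2} = 266800^{2} = 71182240000$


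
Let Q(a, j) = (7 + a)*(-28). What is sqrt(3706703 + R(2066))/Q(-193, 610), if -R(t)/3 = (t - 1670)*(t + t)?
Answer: I*sqrt(1202113)/5208 ≈ 0.21052*I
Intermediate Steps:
Q(a, j) = -196 - 28*a
R(t) = -6*t*(-1670 + t) (R(t) = -3*(t - 1670)*(t + t) = -3*(-1670 + t)*2*t = -6*t*(-1670 + t))
sqrt(3706703 + R(2066))/Q(-193, 610) = sqrt(3706703 + 6*2066*(1670 - 1*2066))/(-196 - 28*(-193)) = sqrt(3706703 + 6*2066*(1670 - 2066))/(-196 + 5404) = sqrt(3706703 + 6*2066*(-396))/5208 = sqrt(3706703 - 4908816)*(1/5208) = sqrt(-1202113)*(1/5208) = (I*sqrt(1202113))*(1/5208) = I*sqrt(1202113)/5208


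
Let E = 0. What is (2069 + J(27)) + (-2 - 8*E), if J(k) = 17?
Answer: 2084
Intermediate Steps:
(2069 + J(27)) + (-2 - 8*E) = (2069 + 17) + (-2 - 8*0) = 2086 + (-2 + 0) = 2086 - 2 = 2084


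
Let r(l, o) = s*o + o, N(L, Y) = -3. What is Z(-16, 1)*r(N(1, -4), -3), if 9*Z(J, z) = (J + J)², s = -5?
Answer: 4096/3 ≈ 1365.3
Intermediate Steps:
Z(J, z) = 4*J²/9 (Z(J, z) = (J + J)²/9 = (2*J)²/9 = (4*J²)/9 = 4*J²/9)
r(l, o) = -4*o (r(l, o) = -5*o + o = -4*o)
Z(-16, 1)*r(N(1, -4), -3) = ((4/9)*(-16)²)*(-4*(-3)) = ((4/9)*256)*12 = (1024/9)*12 = 4096/3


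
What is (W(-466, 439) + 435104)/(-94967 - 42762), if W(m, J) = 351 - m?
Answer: -435921/137729 ≈ -3.1651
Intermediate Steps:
(W(-466, 439) + 435104)/(-94967 - 42762) = ((351 - 1*(-466)) + 435104)/(-94967 - 42762) = ((351 + 466) + 435104)/(-137729) = (817 + 435104)*(-1/137729) = 435921*(-1/137729) = -435921/137729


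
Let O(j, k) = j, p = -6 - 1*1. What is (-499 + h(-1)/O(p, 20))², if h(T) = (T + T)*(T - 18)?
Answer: 12467961/49 ≈ 2.5445e+5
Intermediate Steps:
p = -7 (p = -6 - 1 = -7)
h(T) = 2*T*(-18 + T) (h(T) = (2*T)*(-18 + T) = 2*T*(-18 + T))
(-499 + h(-1)/O(p, 20))² = (-499 + (2*(-1)*(-18 - 1))/(-7))² = (-499 + (2*(-1)*(-19))*(-⅐))² = (-499 + 38*(-⅐))² = (-499 - 38/7)² = (-3531/7)² = 12467961/49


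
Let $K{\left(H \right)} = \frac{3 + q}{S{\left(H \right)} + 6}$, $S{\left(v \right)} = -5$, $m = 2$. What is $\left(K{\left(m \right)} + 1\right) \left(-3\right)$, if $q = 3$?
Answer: $-21$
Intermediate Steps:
$K{\left(H \right)} = 6$ ($K{\left(H \right)} = \frac{3 + 3}{-5 + 6} = \frac{6}{1} = 6 \cdot 1 = 6$)
$\left(K{\left(m \right)} + 1\right) \left(-3\right) = \left(6 + 1\right) \left(-3\right) = 7 \left(-3\right) = -21$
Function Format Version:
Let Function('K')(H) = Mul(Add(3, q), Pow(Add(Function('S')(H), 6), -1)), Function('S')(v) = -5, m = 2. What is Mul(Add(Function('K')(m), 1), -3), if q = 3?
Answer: -21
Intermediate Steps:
Function('K')(H) = 6 (Function('K')(H) = Mul(Add(3, 3), Pow(Add(-5, 6), -1)) = Mul(6, Pow(1, -1)) = Mul(6, 1) = 6)
Mul(Add(Function('K')(m), 1), -3) = Mul(Add(6, 1), -3) = Mul(7, -3) = -21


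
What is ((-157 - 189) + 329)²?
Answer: 289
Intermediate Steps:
((-157 - 189) + 329)² = (-346 + 329)² = (-17)² = 289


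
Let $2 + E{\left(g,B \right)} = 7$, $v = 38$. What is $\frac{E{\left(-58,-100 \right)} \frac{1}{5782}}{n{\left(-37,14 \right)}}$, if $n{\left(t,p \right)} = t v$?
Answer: $- \frac{5}{8129492} \approx -6.1504 \cdot 10^{-7}$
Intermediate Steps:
$n{\left(t,p \right)} = 38 t$ ($n{\left(t,p \right)} = t 38 = 38 t$)
$E{\left(g,B \right)} = 5$ ($E{\left(g,B \right)} = -2 + 7 = 5$)
$\frac{E{\left(-58,-100 \right)} \frac{1}{5782}}{n{\left(-37,14 \right)}} = \frac{5 \cdot \frac{1}{5782}}{38 \left(-37\right)} = \frac{5 \cdot \frac{1}{5782}}{-1406} = \frac{5}{5782} \left(- \frac{1}{1406}\right) = - \frac{5}{8129492}$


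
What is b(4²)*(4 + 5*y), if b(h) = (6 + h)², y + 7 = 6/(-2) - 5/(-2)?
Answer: -16214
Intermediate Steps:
y = -15/2 (y = -7 + (6/(-2) - 5/(-2)) = -7 + (6*(-½) - 5*(-½)) = -7 + (-3 + 5/2) = -7 - ½ = -15/2 ≈ -7.5000)
b(4²)*(4 + 5*y) = (6 + 4²)²*(4 + 5*(-15/2)) = (6 + 16)²*(4 - 75/2) = 22²*(-67/2) = 484*(-67/2) = -16214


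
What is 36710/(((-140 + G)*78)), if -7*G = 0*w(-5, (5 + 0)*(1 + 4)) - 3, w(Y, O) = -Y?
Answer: -128485/38103 ≈ -3.3720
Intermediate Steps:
G = 3/7 (G = -(0*(-1*(-5)) - 3)/7 = -(0*5 - 3)/7 = -(0 - 3)/7 = -1/7*(-3) = 3/7 ≈ 0.42857)
36710/(((-140 + G)*78)) = 36710/(((-140 + 3/7)*78)) = 36710/((-977/7*78)) = 36710/(-76206/7) = 36710*(-7/76206) = -128485/38103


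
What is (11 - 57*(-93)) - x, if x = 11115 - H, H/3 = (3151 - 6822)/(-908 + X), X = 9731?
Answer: -17070294/2941 ≈ -5804.3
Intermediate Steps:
H = -3671/2941 (H = 3*((3151 - 6822)/(-908 + 9731)) = 3*(-3671/8823) = -3671/2941 ≈ -1.2482)
x = 32692886/2941 (x = 11115 - 1*(-3671/2941) = 11115 + 3671/2941 = 32692886/2941 ≈ 11116.)
(11 - 57*(-93)) - x = (11 - 57*(-93)) - 1*32692886/2941 = (11 + 5301) - 32692886/2941 = 5312 - 32692886/2941 = -17070294/2941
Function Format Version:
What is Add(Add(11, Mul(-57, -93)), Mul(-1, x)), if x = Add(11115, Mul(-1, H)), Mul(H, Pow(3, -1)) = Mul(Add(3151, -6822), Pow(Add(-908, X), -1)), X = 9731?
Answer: Rational(-17070294, 2941) ≈ -5804.3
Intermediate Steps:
H = Rational(-3671, 2941) (H = Mul(3, Mul(Add(3151, -6822), Pow(Add(-908, 9731), -1))) = Mul(3, Mul(-3671, Pow(8823, -1))) = Mul(3, Mul(-3671, Rational(1, 8823))) = Mul(3, Rational(-3671, 8823)) = Rational(-3671, 2941) ≈ -1.2482)
x = Rational(32692886, 2941) (x = Add(11115, Mul(-1, Rational(-3671, 2941))) = Add(11115, Rational(3671, 2941)) = Rational(32692886, 2941) ≈ 11116.)
Add(Add(11, Mul(-57, -93)), Mul(-1, x)) = Add(Add(11, Mul(-57, -93)), Mul(-1, Rational(32692886, 2941))) = Add(Add(11, 5301), Rational(-32692886, 2941)) = Add(5312, Rational(-32692886, 2941)) = Rational(-17070294, 2941)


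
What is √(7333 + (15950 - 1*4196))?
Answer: √19087 ≈ 138.16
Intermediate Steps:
√(7333 + (15950 - 1*4196)) = √(7333 + (15950 - 4196)) = √(7333 + 11754) = √19087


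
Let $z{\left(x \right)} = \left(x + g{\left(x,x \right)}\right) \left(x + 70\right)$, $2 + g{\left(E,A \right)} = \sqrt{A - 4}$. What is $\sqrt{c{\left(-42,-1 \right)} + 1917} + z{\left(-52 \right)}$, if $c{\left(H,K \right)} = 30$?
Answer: $-972 + \sqrt{1947} + 36 i \sqrt{14} \approx -927.88 + 134.7 i$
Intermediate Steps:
$g{\left(E,A \right)} = -2 + \sqrt{-4 + A}$ ($g{\left(E,A \right)} = -2 + \sqrt{A - 4} = -2 + \sqrt{-4 + A}$)
$z{\left(x \right)} = \left(70 + x\right) \left(-2 + x + \sqrt{-4 + x}\right)$ ($z{\left(x \right)} = \left(x + \left(-2 + \sqrt{-4 + x}\right)\right) \left(x + 70\right) = \left(-2 + x + \sqrt{-4 + x}\right) \left(70 + x\right) = \left(70 + x\right) \left(-2 + x + \sqrt{-4 + x}\right)$)
$\sqrt{c{\left(-42,-1 \right)} + 1917} + z{\left(-52 \right)} = \sqrt{30 + 1917} + \left(-140 + \left(-52\right)^{2} + 68 \left(-52\right) + 70 \sqrt{-4 - 52} - 52 \sqrt{-4 - 52}\right) = \sqrt{1947} - \left(972 - 36 i \sqrt{14}\right) = -972 + \sqrt{1947} + 36 i \sqrt{14}$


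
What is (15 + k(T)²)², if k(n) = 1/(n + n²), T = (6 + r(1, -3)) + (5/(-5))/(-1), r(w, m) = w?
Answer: 6046773121/26873856 ≈ 225.01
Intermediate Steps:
T = 8 (T = (6 + 1) + (5/(-5))/(-1) = 7 + (5*(-⅕))*(-1) = 7 - 1*(-1) = 7 + 1 = 8)
(15 + k(T)²)² = (15 + (1/(8*(1 + 8)))²)² = (15 + ((⅛)/9)²)² = (15 + ((⅛)*(⅑))²)² = (15 + (1/72)²)² = (15 + 1/5184)² = (77761/5184)² = 6046773121/26873856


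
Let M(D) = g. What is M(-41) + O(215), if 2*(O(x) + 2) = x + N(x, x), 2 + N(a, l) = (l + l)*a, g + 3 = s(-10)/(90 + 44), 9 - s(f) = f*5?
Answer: 3103905/67 ≈ 46327.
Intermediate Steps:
s(f) = 9 - 5*f (s(f) = 9 - f*5 = 9 - 5*f)
g = -343/134 (g = -3 + (9 - 5*(-10))/(90 + 44) = -3 + (9 + 50)/134 = -3 + 59*(1/134) = -3 + 59/134 = -343/134 ≈ -2.5597)
M(D) = -343/134
N(a, l) = -2 + 2*a*l (N(a, l) = -2 + (l + l)*a = -2 + (2*l)*a = -2 + 2*a*l)
O(x) = -3 + x**2 + x/2 (O(x) = -2 + (x + (-2 + 2*x*x))/2 = -2 + (x + (-2 + 2*x**2))/2 = -2 + (-2 + x + 2*x**2)/2 = -2 + (-1 + x**2 + x/2) = -3 + x**2 + x/2)
M(-41) + O(215) = -343/134 + (-3 + 215**2 + (1/2)*215) = -343/134 + (-3 + 46225 + 215/2) = -343/134 + 92659/2 = 3103905/67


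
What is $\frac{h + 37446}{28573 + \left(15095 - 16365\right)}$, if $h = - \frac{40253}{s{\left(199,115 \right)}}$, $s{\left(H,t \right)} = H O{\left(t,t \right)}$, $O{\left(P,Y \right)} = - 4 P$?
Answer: $\frac{3427847093}{2499316620} \approx 1.3715$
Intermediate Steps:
$s{\left(H,t \right)} = - 4 H t$ ($s{\left(H,t \right)} = H \left(- 4 t\right) = - 4 H t$)
$h = \frac{40253}{91540}$ ($h = - \frac{40253}{\left(-4\right) 199 \cdot 115} = - \frac{40253}{-91540} = \left(-40253\right) \left(- \frac{1}{91540}\right) = \frac{40253}{91540} \approx 0.43973$)
$\frac{h + 37446}{28573 + \left(15095 - 16365\right)} = \frac{\frac{40253}{91540} + 37446}{28573 + \left(15095 - 16365\right)} = \frac{3427847093}{91540 \left(28573 - 1270\right)} = \frac{3427847093}{91540 \cdot 27303} = \frac{3427847093}{91540} \cdot \frac{1}{27303} = \frac{3427847093}{2499316620}$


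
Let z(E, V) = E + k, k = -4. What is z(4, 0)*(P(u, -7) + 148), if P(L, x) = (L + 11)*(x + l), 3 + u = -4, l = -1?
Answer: 0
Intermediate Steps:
u = -7 (u = -3 - 4 = -7)
P(L, x) = (-1 + x)*(11 + L) (P(L, x) = (L + 11)*(x - 1) = (11 + L)*(-1 + x) = (-1 + x)*(11 + L))
z(E, V) = -4 + E (z(E, V) = E - 4 = -4 + E)
z(4, 0)*(P(u, -7) + 148) = (-4 + 4)*((-11 - 1*(-7) + 11*(-7) - 7*(-7)) + 148) = 0*((-11 + 7 - 77 + 49) + 148) = 0*(-32 + 148) = 0*116 = 0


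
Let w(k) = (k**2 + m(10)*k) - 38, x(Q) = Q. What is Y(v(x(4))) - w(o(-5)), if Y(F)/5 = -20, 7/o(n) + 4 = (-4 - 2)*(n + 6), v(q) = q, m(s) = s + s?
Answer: -4849/100 ≈ -48.490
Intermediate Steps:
m(s) = 2*s
o(n) = 7/(-40 - 6*n) (o(n) = 7/(-4 + (-4 - 2)*(n + 6)) = 7/(-4 - 6*(6 + n)) = 7/(-4 + (-36 - 6*n)) = 7/(-40 - 6*n))
w(k) = -38 + k**2 + 20*k (w(k) = (k**2 + (2*10)*k) - 38 = (k**2 + 20*k) - 38 = -38 + k**2 + 20*k)
Y(F) = -100 (Y(F) = 5*(-20) = -100)
Y(v(x(4))) - w(o(-5)) = -100 - (-38 + (-7/(40 + 6*(-5)))**2 + 20*(-7/(40 + 6*(-5)))) = -100 - (-38 + (-7/(40 - 30))**2 + 20*(-7/(40 - 30))) = -100 - (-38 + (-7/10)**2 + 20*(-7/10)) = -100 - (-38 + 49/100 - 14) = -100 - 1*(-5151/100) = -100 + 5151/100 = -4849/100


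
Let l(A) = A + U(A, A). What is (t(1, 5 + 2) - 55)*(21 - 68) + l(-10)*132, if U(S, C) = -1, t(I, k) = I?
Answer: 1086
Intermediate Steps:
l(A) = -1 + A (l(A) = A - 1 = -1 + A)
(t(1, 5 + 2) - 55)*(21 - 68) + l(-10)*132 = (1 - 55)*(21 - 68) + (-1 - 10)*132 = -54*(-47) - 11*132 = 2538 - 1452 = 1086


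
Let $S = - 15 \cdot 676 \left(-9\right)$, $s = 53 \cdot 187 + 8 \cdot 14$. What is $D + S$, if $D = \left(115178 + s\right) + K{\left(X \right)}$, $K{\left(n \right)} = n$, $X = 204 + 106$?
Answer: $216771$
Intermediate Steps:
$X = 310$
$s = 10023$ ($s = 9911 + 112 = 10023$)
$S = 91260$ ($S = \left(-15\right) \left(-6084\right) = 91260$)
$D = 125511$ ($D = \left(115178 + 10023\right) + 310 = 125201 + 310 = 125511$)
$D + S = 125511 + 91260 = 216771$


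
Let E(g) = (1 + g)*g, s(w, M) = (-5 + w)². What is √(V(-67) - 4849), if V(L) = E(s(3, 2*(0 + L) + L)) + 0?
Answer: I*√4829 ≈ 69.491*I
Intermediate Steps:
E(g) = g*(1 + g)
V(L) = 20 (V(L) = (-5 + 3)²*(1 + (-5 + 3)²) + 0 = (-2)²*(1 + (-2)²) + 0 = 4*(1 + 4) + 0 = 4*5 + 0 = 20 + 0 = 20)
√(V(-67) - 4849) = √(20 - 4849) = √(-4829) = I*√4829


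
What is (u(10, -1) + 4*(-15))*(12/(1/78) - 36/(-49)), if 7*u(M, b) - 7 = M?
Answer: -18497700/343 ≈ -53929.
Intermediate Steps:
u(M, b) = 1 + M/7
(u(10, -1) + 4*(-15))*(12/(1/78) - 36/(-49)) = ((1 + (⅐)*10) + 4*(-15))*(12/(1/78) - 36/(-49)) = ((1 + 10/7) - 60)*(12/(1/78) - 36*(-1/49)) = (17/7 - 60)*(12*78 + 36/49) = -403*(936 + 36/49)/7 = -403/7*45900/49 = -18497700/343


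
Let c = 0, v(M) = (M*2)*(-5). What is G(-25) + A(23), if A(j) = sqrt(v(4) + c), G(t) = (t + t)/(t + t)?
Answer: 1 + 2*I*sqrt(10) ≈ 1.0 + 6.3246*I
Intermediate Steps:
v(M) = -10*M (v(M) = (2*M)*(-5) = -10*M)
G(t) = 1 (G(t) = (2*t)/((2*t)) = (2*t)*(1/(2*t)) = 1)
A(j) = 2*I*sqrt(10) (A(j) = sqrt(-10*4 + 0) = sqrt(-40 + 0) = sqrt(-40) = 2*I*sqrt(10))
G(-25) + A(23) = 1 + 2*I*sqrt(10)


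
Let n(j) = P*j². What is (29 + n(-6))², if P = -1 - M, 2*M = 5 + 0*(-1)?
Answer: 9409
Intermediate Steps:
M = 5/2 (M = (5 + 0*(-1))/2 = (5 + 0)/2 = (½)*5 = 5/2 ≈ 2.5000)
P = -7/2 (P = -1 - 1*5/2 = -1 - 5/2 = -7/2 ≈ -3.5000)
n(j) = -7*j²/2
(29 + n(-6))² = (29 - 7/2*(-6)²)² = (29 - 7/2*36)² = (29 - 126)² = (-97)² = 9409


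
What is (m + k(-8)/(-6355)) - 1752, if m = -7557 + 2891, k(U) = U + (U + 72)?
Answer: -40786446/6355 ≈ -6418.0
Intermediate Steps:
k(U) = 72 + 2*U (k(U) = U + (72 + U) = 72 + 2*U)
m = -4666
(m + k(-8)/(-6355)) - 1752 = (-4666 + (72 + 2*(-8))/(-6355)) - 1752 = (-4666 + (72 - 16)*(-1/6355)) - 1752 = (-4666 + 56*(-1/6355)) - 1752 = (-4666 - 56/6355) - 1752 = -29652486/6355 - 1752 = -40786446/6355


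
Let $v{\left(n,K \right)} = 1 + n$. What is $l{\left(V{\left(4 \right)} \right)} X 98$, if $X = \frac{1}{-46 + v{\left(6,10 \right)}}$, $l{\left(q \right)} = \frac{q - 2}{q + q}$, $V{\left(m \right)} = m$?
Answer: $- \frac{49}{78} \approx -0.62821$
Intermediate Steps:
$l{\left(q \right)} = \frac{-2 + q}{2 q}$
$X = - \frac{1}{39}$ ($X = \frac{1}{-46 + \left(1 + 6\right)} = \frac{1}{-46 + 7} = \frac{1}{-39} = - \frac{1}{39} \approx -0.025641$)
$l{\left(V{\left(4 \right)} \right)} X 98 = \frac{-2 + 4}{2 \cdot 4} \left(- \frac{1}{39}\right) 98 = \frac{1}{2} \cdot \frac{1}{4} \cdot 2 \left(- \frac{1}{39}\right) 98 = \frac{1}{4} \left(- \frac{1}{39}\right) 98 = \left(- \frac{1}{156}\right) 98 = - \frac{49}{78}$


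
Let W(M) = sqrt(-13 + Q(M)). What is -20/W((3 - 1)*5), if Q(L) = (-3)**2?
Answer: 10*I ≈ 10.0*I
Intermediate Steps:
Q(L) = 9
W(M) = 2*I (W(M) = sqrt(-13 + 9) = sqrt(-4) = 2*I)
-20/W((3 - 1)*5) = -20*(-I/2) = -(-10)*I = 10*I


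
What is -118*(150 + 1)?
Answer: -17818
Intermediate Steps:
-118*(150 + 1) = -118*151 = -17818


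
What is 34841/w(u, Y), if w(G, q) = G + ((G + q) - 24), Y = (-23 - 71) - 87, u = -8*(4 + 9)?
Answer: -34841/413 ≈ -84.361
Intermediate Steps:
u = -104 (u = -8*13 = -104)
Y = -181 (Y = -94 - 87 = -181)
w(G, q) = -24 + q + 2*G (w(G, q) = G + (-24 + G + q) = -24 + q + 2*G)
34841/w(u, Y) = 34841/(-24 - 181 + 2*(-104)) = 34841/(-24 - 181 - 208) = 34841/(-413) = 34841*(-1/413) = -34841/413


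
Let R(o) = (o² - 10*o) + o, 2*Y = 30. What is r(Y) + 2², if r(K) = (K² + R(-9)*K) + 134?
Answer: 2793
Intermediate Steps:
Y = 15 (Y = (½)*30 = 15)
R(o) = o² - 9*o
r(K) = 134 + K² + 162*K (r(K) = (K² + (-9*(-9 - 9))*K) + 134 = (K² + (-9*(-18))*K) + 134 = (K² + 162*K) + 134 = 134 + K² + 162*K)
r(Y) + 2² = (134 + 15² + 162*15) + 2² = (134 + 225 + 2430) + 4 = 2789 + 4 = 2793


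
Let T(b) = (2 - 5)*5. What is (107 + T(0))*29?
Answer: 2668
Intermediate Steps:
T(b) = -15 (T(b) = -3*5 = -15)
(107 + T(0))*29 = (107 - 15)*29 = 92*29 = 2668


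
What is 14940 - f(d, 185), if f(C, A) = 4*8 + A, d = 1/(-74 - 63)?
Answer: 14723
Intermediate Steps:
d = -1/137 (d = 1/(-137) = -1/137 ≈ -0.0072993)
f(C, A) = 32 + A
14940 - f(d, 185) = 14940 - (32 + 185) = 14940 - 1*217 = 14940 - 217 = 14723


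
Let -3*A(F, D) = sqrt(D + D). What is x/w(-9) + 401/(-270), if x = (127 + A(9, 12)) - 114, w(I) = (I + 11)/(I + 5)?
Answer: -7421/270 + 4*sqrt(6)/3 ≈ -24.219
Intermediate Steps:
A(F, D) = -sqrt(2)*sqrt(D)/3 (A(F, D) = -sqrt(D + D)/3 = -sqrt(2)*sqrt(D)/3)
w(I) = (11 + I)/(5 + I)
x = 13 - 2*sqrt(6)/3 (x = (127 - sqrt(2)*sqrt(12)/3) - 114 = (127 - sqrt(2)*2*sqrt(3)/3) - 114 = (127 - 2*sqrt(6)/3) - 114 = 13 - 2*sqrt(6)/3 ≈ 11.367)
x/w(-9) + 401/(-270) = (13 - 2*sqrt(6)/3)/(((11 - 9)/(5 - 9))) + 401/(-270) = (13 - 2*sqrt(6)/3)/((2/(-4))) + 401*(-1/270) = (13 - 2*sqrt(6)/3)/((-1/4*2)) - 401/270 = (13 - 2*sqrt(6)/3)/(-1/2) - 401/270 = (13 - 2*sqrt(6)/3)*(-2) - 401/270 = (-26 + 4*sqrt(6)/3) - 401/270 = -7421/270 + 4*sqrt(6)/3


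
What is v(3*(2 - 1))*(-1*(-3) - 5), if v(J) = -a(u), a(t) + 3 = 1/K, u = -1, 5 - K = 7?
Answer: -7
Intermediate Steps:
K = -2 (K = 5 - 1*7 = 5 - 7 = -2)
a(t) = -7/2 (a(t) = -3 + 1/(-2) = -3 - 1/2 = -7/2)
v(J) = 7/2 (v(J) = -1*(-7/2) = 7/2)
v(3*(2 - 1))*(-1*(-3) - 5) = 7*(-1*(-3) - 5)/2 = 7*(3 - 5)/2 = (7/2)*(-2) = -7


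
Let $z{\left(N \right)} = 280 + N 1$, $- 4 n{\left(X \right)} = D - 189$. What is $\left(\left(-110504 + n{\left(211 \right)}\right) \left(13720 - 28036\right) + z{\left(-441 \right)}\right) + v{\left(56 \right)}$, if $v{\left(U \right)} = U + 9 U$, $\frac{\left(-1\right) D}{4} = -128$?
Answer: $1583131680$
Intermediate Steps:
$D = 512$ ($D = \left(-4\right) \left(-128\right) = 512$)
$v{\left(U \right)} = 10 U$
$n{\left(X \right)} = - \frac{323}{4}$ ($n{\left(X \right)} = - \frac{512 - 189}{4} = \left(- \frac{1}{4}\right) 323 = - \frac{323}{4}$)
$z{\left(N \right)} = 280 + N$
$\left(\left(-110504 + n{\left(211 \right)}\right) \left(13720 - 28036\right) + z{\left(-441 \right)}\right) + v{\left(56 \right)} = \left(\left(-110504 - \frac{323}{4}\right) \left(13720 - 28036\right) + \left(280 - 441\right)\right) + 10 \cdot 56 = \left(\left(- \frac{442339}{4}\right) \left(-14316\right) - 161\right) + 560 = \left(1583131281 - 161\right) + 560 = 1583131120 + 560 = 1583131680$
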